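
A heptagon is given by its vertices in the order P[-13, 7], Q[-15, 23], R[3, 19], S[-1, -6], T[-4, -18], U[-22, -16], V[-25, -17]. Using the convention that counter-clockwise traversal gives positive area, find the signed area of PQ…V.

-653.5

Apply the surveyor's formula: 2A = Σ (x_i·y_{i+1} − x_{i+1}·y_i), indices taken mod 7.
Σ = (-194) + (-354) + (1) + (-6) + (-332) + (-26) + (-396) = -1307
Signed area = Σ/2 = -653.5 (negative ⇒ clockwise traversal).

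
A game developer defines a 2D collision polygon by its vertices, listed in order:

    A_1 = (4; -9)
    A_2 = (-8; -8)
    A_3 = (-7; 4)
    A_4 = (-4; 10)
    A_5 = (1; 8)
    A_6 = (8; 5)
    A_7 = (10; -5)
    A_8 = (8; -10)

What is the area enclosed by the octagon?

264.5

Σ = (-104) + (-88) + (-54) + (-42) + (-59) + (-90) + (-60) + (-32) = -529
Area = |Σ|/2 = 264.5.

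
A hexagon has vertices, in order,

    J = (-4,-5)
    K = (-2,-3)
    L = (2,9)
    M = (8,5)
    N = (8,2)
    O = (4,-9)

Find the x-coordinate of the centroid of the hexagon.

247/87

Apply the shoelace (surveyor's) formula. First the cross-terms c_i = x_i·y_{i+1} − x_{i+1}·y_i:
  2, -12, -62, -24, -80, -56  ⇒  2A = -232, A = -116.
Then Σ (x_i + x_{i+1})·c_i = -1976, so x̄ = -1976 / (6·(-116)) = 247/87.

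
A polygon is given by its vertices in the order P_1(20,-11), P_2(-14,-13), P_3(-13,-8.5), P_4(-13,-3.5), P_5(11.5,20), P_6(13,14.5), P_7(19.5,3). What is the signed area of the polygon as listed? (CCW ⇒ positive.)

-680.125

Cross-terms: -414, -50, -65, -219.75, -93.25, -243.75, -274.5  ⇒  Σ = -1360.25
Signed area = Σ/2 = -680.125 (negative ⇒ clockwise traversal).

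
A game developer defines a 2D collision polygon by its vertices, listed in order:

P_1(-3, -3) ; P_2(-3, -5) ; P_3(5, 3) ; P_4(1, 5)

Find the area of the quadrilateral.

P_1→P_2: (-3)(-5) − (-3)(-3) = 6
P_2→P_3: (-3)(3) − (5)(-5) = 16
P_3→P_4: (5)(5) − (1)(3) = 22
P_4→P_1: (1)(-3) − (-3)(5) = 12
Σ = 56
Area = |Σ|/2 = 28.

28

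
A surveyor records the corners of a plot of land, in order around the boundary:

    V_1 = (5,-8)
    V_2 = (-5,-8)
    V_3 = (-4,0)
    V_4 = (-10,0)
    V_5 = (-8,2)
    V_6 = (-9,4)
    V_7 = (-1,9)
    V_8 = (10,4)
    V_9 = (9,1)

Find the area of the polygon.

Cross-terms: -80, -32, 0, -20, -14, -77, -94, -26, -77  ⇒  Σ = -420
Area = |Σ|/2 = 210.

210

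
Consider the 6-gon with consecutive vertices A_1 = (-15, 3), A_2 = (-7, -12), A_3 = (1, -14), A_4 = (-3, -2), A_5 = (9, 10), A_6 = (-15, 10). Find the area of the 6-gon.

Apply the surveyor's formula: 2A = Σ (x_i·y_{i+1} − x_{i+1}·y_i), indices taken mod 6.
Σ = (201) + (110) + (-44) + (-12) + (240) + (105) = 600
Area = |Σ|/2 = 300.

300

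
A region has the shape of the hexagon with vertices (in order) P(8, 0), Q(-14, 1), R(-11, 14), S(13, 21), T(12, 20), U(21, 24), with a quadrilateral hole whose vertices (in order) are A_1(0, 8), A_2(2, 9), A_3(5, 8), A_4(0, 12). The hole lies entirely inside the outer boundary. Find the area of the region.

Outer boundary:
Σ = (8) + (-185) + (-413) + (8) + (-132) + (-192) = -906
Area = |Σ|/2 = 453.
Hole:
Apply the surveyor's formula: 2A = Σ (x_i·y_{i+1} − x_{i+1}·y_i), indices taken mod 4.
Cross-terms: -16, -29, 60, 0  ⇒  Σ = 15
Area = |Σ|/2 = 7.5.
Net area = 453 − 7.5 = 445.5.

445.5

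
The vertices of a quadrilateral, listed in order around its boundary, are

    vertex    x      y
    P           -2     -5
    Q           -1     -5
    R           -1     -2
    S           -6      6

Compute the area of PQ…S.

13

Apply the surveyor's formula: 2A = Σ (x_i·y_{i+1} − x_{i+1}·y_i), indices taken mod 4.
P→Q: (-2)(-5) − (-1)(-5) = 5
Q→R: (-1)(-2) − (-1)(-5) = -3
R→S: (-1)(6) − (-6)(-2) = -18
S→P: (-6)(-5) − (-2)(6) = 42
Σ = 26
Area = |Σ|/2 = 13.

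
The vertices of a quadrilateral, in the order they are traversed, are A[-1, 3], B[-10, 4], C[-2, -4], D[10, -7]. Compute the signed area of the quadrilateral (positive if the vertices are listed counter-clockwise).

75.5

Σ = (26) + (48) + (54) + (23) = 151
Signed area = Σ/2 = 75.5 (positive ⇒ counter-clockwise traversal).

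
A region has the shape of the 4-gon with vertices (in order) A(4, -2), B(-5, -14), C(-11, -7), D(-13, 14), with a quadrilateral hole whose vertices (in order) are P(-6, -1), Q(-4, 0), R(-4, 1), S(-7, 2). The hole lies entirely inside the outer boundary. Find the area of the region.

Outer boundary:
Apply the shoelace (surveyor's) formula: 2A = Σ (x_i·y_{i+1} − x_{i+1}·y_i), indices taken mod 4.
A→B: (4)(-14) − (-5)(-2) = -66
B→C: (-5)(-7) − (-11)(-14) = -119
C→D: (-11)(14) − (-13)(-7) = -245
D→A: (-13)(-2) − (4)(14) = -30
Σ = -460
Area = |Σ|/2 = 230.
Hole:
Apply the shoelace (surveyor's) formula: 2A = Σ (x_i·y_{i+1} − x_{i+1}·y_i), indices taken mod 4.
Σ = (-4) + (-4) + (-1) + (19) = 10
Area = |Σ|/2 = 5.
Net area = 230 − 5 = 225.

225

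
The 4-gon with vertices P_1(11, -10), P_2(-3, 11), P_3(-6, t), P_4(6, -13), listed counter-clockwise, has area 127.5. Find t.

7

The doubled signed area Σ (x_i y_{i+1} − x_{i+1} y_i) is linear in t.
With t=0 it equals 318; the coefficient of t is -9 (from the two edges through P_3).
So -9·t + 318 = 2·127.5 = 255 ⇒ t = 7.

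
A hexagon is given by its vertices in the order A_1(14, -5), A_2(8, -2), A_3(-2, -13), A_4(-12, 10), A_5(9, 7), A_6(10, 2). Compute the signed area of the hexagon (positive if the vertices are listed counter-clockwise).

-288

Apply the surveyor's formula: 2A = Σ (x_i·y_{i+1} − x_{i+1}·y_i), indices taken mod 6.
Σ = (12) + (-108) + (-176) + (-174) + (-52) + (-78) = -576
Signed area = Σ/2 = -288 (negative ⇒ clockwise traversal).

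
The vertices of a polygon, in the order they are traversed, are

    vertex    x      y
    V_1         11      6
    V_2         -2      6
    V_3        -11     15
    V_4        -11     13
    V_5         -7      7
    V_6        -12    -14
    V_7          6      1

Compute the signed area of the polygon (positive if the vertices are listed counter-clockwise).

214.5

Apply the shoelace (surveyor's) formula: 2A = Σ (x_i·y_{i+1} − x_{i+1}·y_i), indices taken mod 7.
V_1→V_2: (11)(6) − (-2)(6) = 78
V_2→V_3: (-2)(15) − (-11)(6) = 36
V_3→V_4: (-11)(13) − (-11)(15) = 22
V_4→V_5: (-11)(7) − (-7)(13) = 14
V_5→V_6: (-7)(-14) − (-12)(7) = 182
V_6→V_7: (-12)(1) − (6)(-14) = 72
V_7→V_1: (6)(6) − (11)(1) = 25
Σ = 429
Signed area = Σ/2 = 214.5 (positive ⇒ counter-clockwise traversal).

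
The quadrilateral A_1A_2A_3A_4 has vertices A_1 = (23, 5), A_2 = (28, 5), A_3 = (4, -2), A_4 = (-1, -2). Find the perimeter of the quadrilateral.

60

|A_1A_2| = √((5)² + (0)²) = √25 = 5
|A_2A_3| = √((-24)² + (-7)²) = √625 = 25
|A_3A_4| = √((-5)² + (0)²) = √25 = 5
|A_4A_1| = √((24)² + (7)²) = √625 = 25
Perimeter = 5 + 25 + 5 + 25 = 60.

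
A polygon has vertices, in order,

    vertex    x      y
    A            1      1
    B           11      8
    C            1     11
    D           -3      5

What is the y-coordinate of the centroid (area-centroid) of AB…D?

Apply the shoelace formula. First the cross-terms c_i = x_i·y_{i+1} − x_{i+1}·y_i:
  -3, 113, 38, -8  ⇒  2A = 140, A = 70.
Then Σ (y_i + y_{i+1})·c_i = 2680, so ȳ = 2680 / (6·70) = 134/21.

134/21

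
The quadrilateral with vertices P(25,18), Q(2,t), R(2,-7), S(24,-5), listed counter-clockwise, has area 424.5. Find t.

8

Write out the shoelace sum; only the two edges meeting at Q involve t:
2·Area = [(25·t − 2·18) + (2·(-7) − 2·t)] + 715
       = 23·t + 665 = 849
⇒ t = 8.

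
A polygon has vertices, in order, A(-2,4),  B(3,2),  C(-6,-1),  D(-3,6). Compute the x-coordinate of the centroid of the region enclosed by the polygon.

-154/69

Apply Gauss's area formula. First the cross-terms c_i = x_i·y_{i+1} − x_{i+1}·y_i:
  -16, 9, -39, 0  ⇒  2A = -46, A = -23.
Then Σ (x_i + x_{i+1})·c_i = 308, so x̄ = 308 / (6·(-23)) = -154/69.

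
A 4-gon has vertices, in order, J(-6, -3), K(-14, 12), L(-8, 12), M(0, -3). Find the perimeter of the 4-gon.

46

|JK| = √((-8)² + (15)²) = √289 = 17
|KL| = √((6)² + (0)²) = √36 = 6
|LM| = √((8)² + (-15)²) = √289 = 17
|MJ| = √((-6)² + (0)²) = √36 = 6
Perimeter = 17 + 6 + 17 + 6 = 46.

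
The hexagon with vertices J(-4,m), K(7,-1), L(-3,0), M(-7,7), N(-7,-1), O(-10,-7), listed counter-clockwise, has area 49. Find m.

The doubled signed area Σ (x_i y_{i+1} − x_{i+1} y_i) is linear in m.
With m=0 it equals 47; the coefficient of m is -17 (from the two edges through J).
So -17·m + 47 = 2·49 = 98 ⇒ m = -3.

-3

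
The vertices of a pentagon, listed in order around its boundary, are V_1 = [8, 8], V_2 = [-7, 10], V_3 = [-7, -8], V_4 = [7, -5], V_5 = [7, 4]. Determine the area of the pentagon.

Apply the shoelace (surveyor's) formula: 2A = Σ (x_i·y_{i+1} − x_{i+1}·y_i), indices taken mod 5.
V_1→V_2: (8)(10) − (-7)(8) = 136
V_2→V_3: (-7)(-8) − (-7)(10) = 126
V_3→V_4: (-7)(-5) − (7)(-8) = 91
V_4→V_5: (7)(4) − (7)(-5) = 63
V_5→V_1: (7)(8) − (8)(4) = 24
Σ = 440
Area = |Σ|/2 = 220.

220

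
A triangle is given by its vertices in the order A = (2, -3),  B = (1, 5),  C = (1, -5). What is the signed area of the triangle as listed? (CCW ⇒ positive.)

Apply Gauss's area formula: 2A = Σ (x_i·y_{i+1} − x_{i+1}·y_i), indices taken mod 3.
Σ = (13) + (-10) + (7) = 10
Signed area = Σ/2 = 5 (positive ⇒ counter-clockwise traversal).

5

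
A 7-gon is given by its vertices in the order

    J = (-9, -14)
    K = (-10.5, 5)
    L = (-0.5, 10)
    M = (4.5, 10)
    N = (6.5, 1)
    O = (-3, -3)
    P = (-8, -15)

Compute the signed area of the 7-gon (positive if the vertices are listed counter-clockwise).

-211.75

J→K: (-9)(5) − (-10.5)(-14) = -192
K→L: (-10.5)(10) − (-0.5)(5) = -102.5
L→M: (-0.5)(10) − (4.5)(10) = -50
M→N: (4.5)(1) − (6.5)(10) = -60.5
N→O: (6.5)(-3) − (-3)(1) = -16.5
O→P: (-3)(-15) − (-8)(-3) = 21
P→J: (-8)(-14) − (-9)(-15) = -23
Σ = -423.5
Signed area = Σ/2 = -211.75 (negative ⇒ clockwise traversal).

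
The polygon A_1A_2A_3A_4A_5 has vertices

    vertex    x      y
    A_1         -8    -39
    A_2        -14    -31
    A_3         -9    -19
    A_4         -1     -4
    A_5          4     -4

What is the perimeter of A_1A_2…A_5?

82

|A_1A_2| = √((-6)² + (8)²) = √100 = 10
|A_2A_3| = √((5)² + (12)²) = √169 = 13
|A_3A_4| = √((8)² + (15)²) = √289 = 17
|A_4A_5| = √((5)² + (0)²) = √25 = 5
|A_5A_1| = √((-12)² + (-35)²) = √1369 = 37
Perimeter = 10 + 13 + 17 + 5 + 37 = 82.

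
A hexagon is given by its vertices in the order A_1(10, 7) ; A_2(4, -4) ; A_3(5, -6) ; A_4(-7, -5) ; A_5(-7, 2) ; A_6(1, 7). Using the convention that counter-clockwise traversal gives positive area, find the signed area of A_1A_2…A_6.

Apply the shoelace (surveyor's) formula: 2A = Σ (x_i·y_{i+1} − x_{i+1}·y_i), indices taken mod 6.
Cross-terms: -68, -4, -67, -49, -51, -63  ⇒  Σ = -302
Signed area = Σ/2 = -151 (negative ⇒ clockwise traversal).

-151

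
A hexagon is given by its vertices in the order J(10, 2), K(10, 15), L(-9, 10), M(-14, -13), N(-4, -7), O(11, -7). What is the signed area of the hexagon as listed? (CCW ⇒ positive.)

Apply Gauss's area formula: 2A = Σ (x_i·y_{i+1} − x_{i+1}·y_i), indices taken mod 6.
Cross-terms: 130, 235, 257, 46, 105, 92  ⇒  Σ = 865
Signed area = Σ/2 = 432.5 (positive ⇒ counter-clockwise traversal).

432.5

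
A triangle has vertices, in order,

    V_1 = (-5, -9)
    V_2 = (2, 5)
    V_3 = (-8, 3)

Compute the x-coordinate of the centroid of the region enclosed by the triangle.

-11/3

Apply Gauss's area formula. First the cross-terms c_i = x_i·y_{i+1} − x_{i+1}·y_i:
  -7, 46, 87  ⇒  2A = 126, A = 63.
Then Σ (x_i + x_{i+1})·c_i = -1386, so x̄ = -1386 / (6·63) = -11/3.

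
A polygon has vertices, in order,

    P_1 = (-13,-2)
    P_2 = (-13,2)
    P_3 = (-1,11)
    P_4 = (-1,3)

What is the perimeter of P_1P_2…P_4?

40

|P_1P_2| = √((0)² + (4)²) = √16 = 4
|P_2P_3| = √((12)² + (9)²) = √225 = 15
|P_3P_4| = √((0)² + (-8)²) = √64 = 8
|P_4P_1| = √((-12)² + (-5)²) = √169 = 13
Perimeter = 4 + 15 + 8 + 13 = 40.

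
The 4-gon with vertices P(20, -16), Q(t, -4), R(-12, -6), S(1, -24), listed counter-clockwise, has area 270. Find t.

The doubled signed area Σ (x_i y_{i+1} − x_{i+1} y_i) is linear in t.
With t=0 it equals 630; the coefficient of t is 10 (from the two edges through Q).
So 10·t + 630 = 2·270 = 540 ⇒ t = -9.

-9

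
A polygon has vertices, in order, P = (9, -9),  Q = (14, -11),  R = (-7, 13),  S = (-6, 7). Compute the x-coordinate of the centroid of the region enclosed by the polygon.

119/57

Apply the shoelace (surveyor's) formula. First the cross-terms c_i = x_i·y_{i+1} − x_{i+1}·y_i:
  27, 105, 29, -9  ⇒  2A = 152, A = 76.
Then Σ (x_i + x_{i+1})·c_i = 952, so x̄ = 952 / (6·76) = 119/57.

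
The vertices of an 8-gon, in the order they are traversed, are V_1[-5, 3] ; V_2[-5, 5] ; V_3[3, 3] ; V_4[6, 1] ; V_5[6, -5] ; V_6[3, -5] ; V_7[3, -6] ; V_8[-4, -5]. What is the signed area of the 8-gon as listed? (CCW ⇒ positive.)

Apply the shoelace formula: 2A = Σ (x_i·y_{i+1} − x_{i+1}·y_i), indices taken mod 8.
Cross-terms: -10, -30, -15, -36, -15, -3, -39, -37  ⇒  Σ = -185
Signed area = Σ/2 = -92.5 (negative ⇒ clockwise traversal).

-92.5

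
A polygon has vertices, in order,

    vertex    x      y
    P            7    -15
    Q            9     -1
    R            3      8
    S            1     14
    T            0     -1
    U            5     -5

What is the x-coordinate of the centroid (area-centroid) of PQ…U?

292/67

Apply Gauss's area formula. First the cross-terms c_i = x_i·y_{i+1} − x_{i+1}·y_i:
  128, 75, 34, -1, 5, -40  ⇒  2A = 201, A = 100.5.
Then Σ (x_i + x_{i+1})·c_i = 2628, so x̄ = 2628 / (6·100.5) = 292/67.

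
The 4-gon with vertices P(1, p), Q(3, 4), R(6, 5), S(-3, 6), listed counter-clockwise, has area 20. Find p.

0

Write out the shoelace sum; only the two edges meeting at P involve p:
2·Area = [((-3)·p − 1·6) + (1·4 − 3·p)] + 42
       = -6·p + 40 = 40
⇒ p = 0.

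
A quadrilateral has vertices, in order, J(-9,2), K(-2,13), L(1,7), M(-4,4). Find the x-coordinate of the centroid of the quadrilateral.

Apply Gauss's area formula. First the cross-terms c_i = x_i·y_{i+1} − x_{i+1}·y_i:
  -113, -27, 32, 28  ⇒  2A = -80, A = -40.
Then Σ (x_i + x_{i+1})·c_i = 810, so x̄ = 810 / (6·(-40)) = -3.375.

-3.375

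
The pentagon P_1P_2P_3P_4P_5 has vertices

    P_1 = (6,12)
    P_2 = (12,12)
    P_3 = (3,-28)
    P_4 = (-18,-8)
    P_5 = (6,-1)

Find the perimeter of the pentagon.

|P_1P_2| = √((6)² + (0)²) = √36 = 6
|P_2P_3| = √((-9)² + (-40)²) = √1681 = 41
|P_3P_4| = √((-21)² + (20)²) = √841 = 29
|P_4P_5| = √((24)² + (7)²) = √625 = 25
|P_5P_1| = √((0)² + (13)²) = √169 = 13
Perimeter = 6 + 41 + 29 + 25 + 13 = 114.

114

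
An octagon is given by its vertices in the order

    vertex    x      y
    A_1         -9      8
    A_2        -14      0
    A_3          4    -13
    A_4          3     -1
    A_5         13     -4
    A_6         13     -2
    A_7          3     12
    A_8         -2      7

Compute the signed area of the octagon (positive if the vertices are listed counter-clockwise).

Apply the shoelace formula: 2A = Σ (x_i·y_{i+1} − x_{i+1}·y_i), indices taken mod 8.
Cross-terms: 112, 182, 35, 1, 26, 162, 45, 47  ⇒  Σ = 610
Signed area = Σ/2 = 305 (positive ⇒ counter-clockwise traversal).

305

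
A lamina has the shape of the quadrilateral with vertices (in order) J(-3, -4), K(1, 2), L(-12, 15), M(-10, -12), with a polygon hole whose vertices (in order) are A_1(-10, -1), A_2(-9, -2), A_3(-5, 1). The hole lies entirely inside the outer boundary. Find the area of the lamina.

164

Outer boundary:
Apply Gauss's area formula: 2A = Σ (x_i·y_{i+1} − x_{i+1}·y_i), indices taken mod 4.
J→K: (-3)(2) − (1)(-4) = -2
K→L: (1)(15) − (-12)(2) = 39
L→M: (-12)(-12) − (-10)(15) = 294
M→J: (-10)(-4) − (-3)(-12) = 4
Σ = 335
Area = |Σ|/2 = 167.5.
Hole:
Apply the surveyor's formula: 2A = Σ (x_i·y_{i+1} − x_{i+1}·y_i), indices taken mod 3.
Cross-terms: 11, -19, 15  ⇒  Σ = 7
Area = |Σ|/2 = 3.5.
Net area = 167.5 − 3.5 = 164.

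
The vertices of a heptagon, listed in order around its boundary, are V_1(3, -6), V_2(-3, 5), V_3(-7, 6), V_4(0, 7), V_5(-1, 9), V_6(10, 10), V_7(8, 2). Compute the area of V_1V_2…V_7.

121

V_1→V_2: (3)(5) − (-3)(-6) = -3
V_2→V_3: (-3)(6) − (-7)(5) = 17
V_3→V_4: (-7)(7) − (0)(6) = -49
V_4→V_5: (0)(9) − (-1)(7) = 7
V_5→V_6: (-1)(10) − (10)(9) = -100
V_6→V_7: (10)(2) − (8)(10) = -60
V_7→V_1: (8)(-6) − (3)(2) = -54
Σ = -242
Area = |Σ|/2 = 121.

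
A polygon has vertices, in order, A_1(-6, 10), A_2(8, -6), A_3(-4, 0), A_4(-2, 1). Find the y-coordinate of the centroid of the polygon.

95/129

Apply the shoelace formula. First the cross-terms c_i = x_i·y_{i+1} − x_{i+1}·y_i:
  -44, -24, -4, -14  ⇒  2A = -86, A = -43.
Then Σ (y_i + y_{i+1})·c_i = -190, so ȳ = -190 / (6·(-43)) = 95/129.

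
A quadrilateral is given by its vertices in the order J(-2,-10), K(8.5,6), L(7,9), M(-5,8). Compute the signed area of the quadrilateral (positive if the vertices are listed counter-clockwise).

137.25

Apply the shoelace formula: 2A = Σ (x_i·y_{i+1} − x_{i+1}·y_i), indices taken mod 4.
J→K: (-2)(6) − (8.5)(-10) = 73
K→L: (8.5)(9) − (7)(6) = 34.5
L→M: (7)(8) − (-5)(9) = 101
M→J: (-5)(-10) − (-2)(8) = 66
Σ = 274.5
Signed area = Σ/2 = 137.25 (positive ⇒ counter-clockwise traversal).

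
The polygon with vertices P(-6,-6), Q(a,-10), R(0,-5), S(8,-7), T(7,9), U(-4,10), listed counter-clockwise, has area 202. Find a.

Write out the shoelace sum; only the two edges meeting at Q involve a:
2·Area = [((-6)·(-10) − a·(-6)) + (a·(-5) − 0·(-10))] + 351
       = 1·a + 411 = 404
⇒ a = -7.

-7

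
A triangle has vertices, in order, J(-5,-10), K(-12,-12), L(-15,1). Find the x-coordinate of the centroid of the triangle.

-32/3

Apply the shoelace formula. First the cross-terms c_i = x_i·y_{i+1} − x_{i+1}·y_i:
  -60, -192, 155  ⇒  2A = -97, A = -48.5.
Then Σ (x_i + x_{i+1})·c_i = 3104, so x̄ = 3104 / (6·(-48.5)) = -32/3.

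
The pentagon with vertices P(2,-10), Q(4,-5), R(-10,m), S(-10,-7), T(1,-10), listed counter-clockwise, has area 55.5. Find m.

-4

The doubled signed area Σ (x_i y_{i+1} − x_{i+1} y_i) is linear in m.
With m=0 it equals 167; the coefficient of m is 14 (from the two edges through R).
So 14·m + 167 = 2·55.5 = 111 ⇒ m = -4.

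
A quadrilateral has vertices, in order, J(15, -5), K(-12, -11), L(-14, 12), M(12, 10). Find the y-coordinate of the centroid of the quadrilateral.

148/113

Apply the surveyor's formula. First the cross-terms c_i = x_i·y_{i+1} − x_{i+1}·y_i:
  -225, -298, -284, -210  ⇒  2A = -1017, A = -508.5.
Then Σ (y_i + y_{i+1})·c_i = -3996, so ȳ = -3996 / (6·(-508.5)) = 148/113.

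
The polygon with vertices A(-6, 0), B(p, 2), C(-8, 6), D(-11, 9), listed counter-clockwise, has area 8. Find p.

-6

Write out the shoelace sum; only the two edges meeting at B involve p:
2·Area = [((-6)·2 − p·0) + (p·6 − (-8)·2)] + 48
       = 6·p + 52 = 16
⇒ p = -6.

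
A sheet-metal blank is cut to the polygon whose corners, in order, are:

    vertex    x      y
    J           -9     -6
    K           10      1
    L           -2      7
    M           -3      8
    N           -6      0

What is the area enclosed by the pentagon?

Σ = (51) + (72) + (5) + (48) + (36) = 212
Area = |Σ|/2 = 106.

106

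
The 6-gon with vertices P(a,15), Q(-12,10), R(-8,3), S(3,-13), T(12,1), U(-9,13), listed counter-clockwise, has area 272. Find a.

Write out the shoelace sum; only the two edges meeting at P involve a:
2·Area = [((-9)·15 − a·13) + (a·10 − (-12)·15)] + 463
       = -3·a + 508 = 544
⇒ a = -12.

-12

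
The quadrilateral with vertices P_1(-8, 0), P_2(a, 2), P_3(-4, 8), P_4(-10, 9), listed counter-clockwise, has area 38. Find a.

-4

Write out the shoelace sum; only the two edges meeting at P_2 involve a:
2·Area = [((-8)·2 − a·0) + (a·8 − (-4)·2)] + 116
       = 8·a + 108 = 76
⇒ a = -4.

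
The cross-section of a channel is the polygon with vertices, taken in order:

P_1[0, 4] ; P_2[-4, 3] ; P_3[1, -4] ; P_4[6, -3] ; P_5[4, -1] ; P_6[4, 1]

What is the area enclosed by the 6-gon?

Cross-terms: 16, 13, 21, 6, 8, 16  ⇒  Σ = 80
Area = |Σ|/2 = 40.

40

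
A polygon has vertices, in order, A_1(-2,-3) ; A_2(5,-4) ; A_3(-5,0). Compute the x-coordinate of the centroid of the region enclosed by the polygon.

Apply the shoelace formula. First the cross-terms c_i = x_i·y_{i+1} − x_{i+1}·y_i:
  23, -20, 15  ⇒  2A = 18, A = 9.
Then Σ (x_i + x_{i+1})·c_i = -36, so x̄ = -36 / (6·9) = -2/3.

-2/3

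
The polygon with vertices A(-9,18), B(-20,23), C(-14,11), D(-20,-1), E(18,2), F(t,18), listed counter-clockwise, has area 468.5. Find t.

The doubled signed area Σ (x_i y_{i+1} − x_{i+1} y_i) is linear in t.
With t=0 it equals 953; the coefficient of t is 16 (from the two edges through F).
So 16·t + 953 = 2·468.5 = 937 ⇒ t = -1.

-1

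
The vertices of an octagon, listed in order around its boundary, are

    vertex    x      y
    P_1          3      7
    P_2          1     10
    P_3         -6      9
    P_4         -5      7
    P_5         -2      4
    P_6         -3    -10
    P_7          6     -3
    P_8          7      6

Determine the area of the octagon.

139

P_1→P_2: (3)(10) − (1)(7) = 23
P_2→P_3: (1)(9) − (-6)(10) = 69
P_3→P_4: (-6)(7) − (-5)(9) = 3
P_4→P_5: (-5)(4) − (-2)(7) = -6
P_5→P_6: (-2)(-10) − (-3)(4) = 32
P_6→P_7: (-3)(-3) − (6)(-10) = 69
P_7→P_8: (6)(6) − (7)(-3) = 57
P_8→P_1: (7)(7) − (3)(6) = 31
Σ = 278
Area = |Σ|/2 = 139.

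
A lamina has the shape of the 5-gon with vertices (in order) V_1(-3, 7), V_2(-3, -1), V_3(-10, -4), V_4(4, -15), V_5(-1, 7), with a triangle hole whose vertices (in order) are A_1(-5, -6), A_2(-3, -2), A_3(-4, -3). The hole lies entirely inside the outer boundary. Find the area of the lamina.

108.5

Outer boundary:
Cross-terms: 24, 2, 166, 13, 14  ⇒  Σ = 219
Area = |Σ|/2 = 109.5.
Hole:
Apply the shoelace formula: 2A = Σ (x_i·y_{i+1} − x_{i+1}·y_i), indices taken mod 3.
Σ = (-8) + (1) + (9) = 2
Area = |Σ|/2 = 1.
Net area = 109.5 − 1 = 108.5.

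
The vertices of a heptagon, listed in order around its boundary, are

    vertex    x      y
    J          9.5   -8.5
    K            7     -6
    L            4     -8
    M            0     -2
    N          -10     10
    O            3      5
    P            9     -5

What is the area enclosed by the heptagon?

113.25

Σ = (2.5) + (-32) + (-8) + (-20) + (-80) + (-60) + (-29) = -226.5
Area = |Σ|/2 = 113.25.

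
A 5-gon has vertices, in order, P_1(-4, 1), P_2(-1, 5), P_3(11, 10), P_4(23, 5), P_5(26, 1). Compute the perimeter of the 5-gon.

66

|P_1P_2| = √((3)² + (4)²) = √25 = 5
|P_2P_3| = √((12)² + (5)²) = √169 = 13
|P_3P_4| = √((12)² + (-5)²) = √169 = 13
|P_4P_5| = √((3)² + (-4)²) = √25 = 5
|P_5P_1| = √((-30)² + (0)²) = √900 = 30
Perimeter = 5 + 13 + 13 + 5 + 30 = 66.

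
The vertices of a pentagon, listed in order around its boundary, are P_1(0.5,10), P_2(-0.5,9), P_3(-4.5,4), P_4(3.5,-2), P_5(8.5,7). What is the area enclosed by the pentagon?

Apply Gauss's area formula: 2A = Σ (x_i·y_{i+1} − x_{i+1}·y_i), indices taken mod 5.
Cross-terms: 9.5, 38.5, -5, 41.5, 81.5  ⇒  Σ = 166
Area = |Σ|/2 = 83.

83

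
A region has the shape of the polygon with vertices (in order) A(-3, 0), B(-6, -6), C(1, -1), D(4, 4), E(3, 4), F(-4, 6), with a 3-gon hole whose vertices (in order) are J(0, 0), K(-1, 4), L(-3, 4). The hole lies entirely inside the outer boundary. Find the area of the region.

43

Outer boundary:
A→B: (-3)(-6) − (-6)(0) = 18
B→C: (-6)(-1) − (1)(-6) = 12
C→D: (1)(4) − (4)(-1) = 8
D→E: (4)(4) − (3)(4) = 4
E→F: (3)(6) − (-4)(4) = 34
F→A: (-4)(0) − (-3)(6) = 18
Σ = 94
Area = |Σ|/2 = 47.
Hole:
Apply the surveyor's formula: 2A = Σ (x_i·y_{i+1} − x_{i+1}·y_i), indices taken mod 3.
Σ = (0) + (8) + (0) = 8
Area = |Σ|/2 = 4.
Net area = 47 − 4 = 43.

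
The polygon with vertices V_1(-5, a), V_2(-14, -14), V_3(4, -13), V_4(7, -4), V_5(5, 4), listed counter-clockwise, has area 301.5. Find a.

Write out the shoelace sum; only the two edges meeting at V_1 involve a:
2·Area = [(5·a − (-5)·4) + ((-5)·(-14) − (-14)·a)] + 361
       = 19·a + 451 = 603
⇒ a = 8.

8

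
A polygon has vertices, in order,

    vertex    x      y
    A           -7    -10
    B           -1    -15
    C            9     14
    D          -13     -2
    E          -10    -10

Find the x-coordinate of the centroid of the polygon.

Apply Gauss's area formula. First the cross-terms c_i = x_i·y_{i+1} − x_{i+1}·y_i:
  95, 121, 164, 110, 30  ⇒  2A = 520, A = 260.
Then Σ (x_i + x_{i+1})·c_i = -3488, so x̄ = -3488 / (6·260) = -436/195.

-436/195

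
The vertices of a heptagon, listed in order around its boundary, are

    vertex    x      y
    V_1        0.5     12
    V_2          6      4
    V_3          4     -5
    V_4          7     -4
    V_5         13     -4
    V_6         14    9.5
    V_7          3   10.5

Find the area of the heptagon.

Σ = (-70) + (-46) + (19) + (24) + (179.5) + (118.5) + (30.75) = 255.75
Area = |Σ|/2 = 127.875.

127.875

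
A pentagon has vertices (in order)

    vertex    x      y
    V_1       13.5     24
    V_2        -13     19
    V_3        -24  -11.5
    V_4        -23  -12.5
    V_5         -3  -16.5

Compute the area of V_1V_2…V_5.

Apply the shoelace (surveyor's) formula: 2A = Σ (x_i·y_{i+1} − x_{i+1}·y_i), indices taken mod 5.
Σ = (568.5) + (605.5) + (35.5) + (342) + (150.75) = 1702.25
Area = |Σ|/2 = 851.125.

851.125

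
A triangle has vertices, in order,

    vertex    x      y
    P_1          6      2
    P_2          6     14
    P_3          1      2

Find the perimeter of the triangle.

|P_1P_2| = √((0)² + (12)²) = √144 = 12
|P_2P_3| = √((-5)² + (-12)²) = √169 = 13
|P_3P_1| = √((5)² + (0)²) = √25 = 5
Perimeter = 12 + 13 + 5 = 30.

30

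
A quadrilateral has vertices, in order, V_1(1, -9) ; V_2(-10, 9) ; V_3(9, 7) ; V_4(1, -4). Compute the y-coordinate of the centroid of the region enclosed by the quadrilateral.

Apply the surveyor's formula. First the cross-terms c_i = x_i·y_{i+1} − x_{i+1}·y_i:
  -81, -151, -43, -5  ⇒  2A = -280, A = -140.
Then Σ (y_i + y_{i+1})·c_i = -2480, so ȳ = -2480 / (6·(-140)) = 62/21.

62/21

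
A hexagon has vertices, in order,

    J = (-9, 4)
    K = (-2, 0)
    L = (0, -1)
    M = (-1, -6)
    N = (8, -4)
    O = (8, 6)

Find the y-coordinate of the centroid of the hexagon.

Apply Gauss's area formula. First the cross-terms c_i = x_i·y_{i+1} − x_{i+1}·y_i:
  8, 2, -1, 52, 80, 86  ⇒  2A = 227, A = 113.5.
Then Σ (y_i + y_{i+1})·c_i = 537, so ȳ = 537 / (6·113.5) = 179/227.

179/227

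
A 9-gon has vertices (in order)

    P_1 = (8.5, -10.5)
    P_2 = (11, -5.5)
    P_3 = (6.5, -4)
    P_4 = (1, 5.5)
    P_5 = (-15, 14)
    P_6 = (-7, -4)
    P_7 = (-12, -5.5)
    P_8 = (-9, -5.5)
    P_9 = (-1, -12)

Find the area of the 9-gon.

Apply the surveyor's formula: 2A = Σ (x_i·y_{i+1} − x_{i+1}·y_i), indices taken mod 9.
Σ = (68.75) + (-8.25) + (39.75) + (96.5) + (158) + (-9.5) + (16.5) + (102.5) + (112.5) = 576.75
Area = |Σ|/2 = 288.375.

288.375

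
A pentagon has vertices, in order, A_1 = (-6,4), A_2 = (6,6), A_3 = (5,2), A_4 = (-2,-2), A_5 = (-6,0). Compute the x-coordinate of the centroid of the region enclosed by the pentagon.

-7/15

Apply the shoelace (surveyor's) formula. First the cross-terms c_i = x_i·y_{i+1} − x_{i+1}·y_i:
  -60, -18, -6, -12, -24  ⇒  2A = -120, A = -60.
Then Σ (x_i + x_{i+1})·c_i = 168, so x̄ = 168 / (6·(-60)) = -7/15.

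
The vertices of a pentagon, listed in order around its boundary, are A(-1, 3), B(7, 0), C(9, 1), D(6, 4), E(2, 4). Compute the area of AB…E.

Σ = (-21) + (7) + (30) + (16) + (10) = 42
Area = |Σ|/2 = 21.

21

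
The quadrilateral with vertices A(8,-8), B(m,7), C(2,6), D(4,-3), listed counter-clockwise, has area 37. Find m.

The doubled signed area Σ (x_i y_{i+1} − x_{i+1} y_i) is linear in m.
With m=0 it equals 4; the coefficient of m is 14 (from the two edges through B).
So 14·m + 4 = 2·37 = 74 ⇒ m = 5.

5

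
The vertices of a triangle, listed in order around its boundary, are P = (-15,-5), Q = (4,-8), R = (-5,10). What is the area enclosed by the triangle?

Apply the shoelace (surveyor's) formula: 2A = Σ (x_i·y_{i+1} − x_{i+1}·y_i), indices taken mod 3.
Σ = (140) + (0) + (175) = 315
Area = |Σ|/2 = 157.5.

157.5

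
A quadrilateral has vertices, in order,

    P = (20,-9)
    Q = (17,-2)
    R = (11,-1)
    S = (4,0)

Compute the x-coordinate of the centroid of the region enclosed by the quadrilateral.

3517/258

Apply the shoelace (surveyor's) formula. First the cross-terms c_i = x_i·y_{i+1} − x_{i+1}·y_i:
  113, 5, 4, -36  ⇒  2A = 86, A = 43.
Then Σ (x_i + x_{i+1})·c_i = 3517, so x̄ = 3517 / (6·43) = 3517/258.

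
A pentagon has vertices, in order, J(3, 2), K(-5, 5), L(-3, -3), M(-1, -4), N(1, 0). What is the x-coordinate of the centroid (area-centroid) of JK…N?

-53/35

Apply the shoelace formula. First the cross-terms c_i = x_i·y_{i+1} − x_{i+1}·y_i:
  25, 30, 9, 4, 2  ⇒  2A = 70, A = 35.
Then Σ (x_i + x_{i+1})·c_i = -318, so x̄ = -318 / (6·35) = -53/35.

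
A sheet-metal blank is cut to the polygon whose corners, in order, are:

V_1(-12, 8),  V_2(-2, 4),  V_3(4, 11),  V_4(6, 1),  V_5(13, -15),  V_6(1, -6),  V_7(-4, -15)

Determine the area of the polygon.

Σ = (-32) + (-38) + (-62) + (-103) + (-63) + (-39) + (-212) = -549
Area = |Σ|/2 = 274.5.

274.5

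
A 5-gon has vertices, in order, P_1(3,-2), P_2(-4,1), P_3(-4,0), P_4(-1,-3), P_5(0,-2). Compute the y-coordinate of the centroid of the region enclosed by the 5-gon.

Apply Gauss's area formula. First the cross-terms c_i = x_i·y_{i+1} − x_{i+1}·y_i:
  -5, 4, 12, 2, 6  ⇒  2A = 19, A = 9.5.
Then Σ (y_i + y_{i+1})·c_i = -61, so ȳ = -61 / (6·9.5) = -61/57.

-61/57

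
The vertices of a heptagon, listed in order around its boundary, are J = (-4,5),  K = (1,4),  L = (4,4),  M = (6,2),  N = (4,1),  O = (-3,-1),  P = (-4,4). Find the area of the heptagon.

36

Σ = (-21) + (-12) + (-16) + (-2) + (-1) + (-16) + (-4) = -72
Area = |Σ|/2 = 36.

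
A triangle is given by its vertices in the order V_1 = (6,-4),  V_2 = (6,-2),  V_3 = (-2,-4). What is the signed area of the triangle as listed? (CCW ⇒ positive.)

8

Σ = (12) + (-28) + (32) = 16
Signed area = Σ/2 = 8 (positive ⇒ counter-clockwise traversal).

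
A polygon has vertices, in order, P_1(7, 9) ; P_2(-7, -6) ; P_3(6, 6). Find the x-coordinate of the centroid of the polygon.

Apply the shoelace formula. First the cross-terms c_i = x_i·y_{i+1} − x_{i+1}·y_i:
  21, -6, 12  ⇒  2A = 27, A = 13.5.
Then Σ (x_i + x_{i+1})·c_i = 162, so x̄ = 162 / (6·13.5) = 2.

2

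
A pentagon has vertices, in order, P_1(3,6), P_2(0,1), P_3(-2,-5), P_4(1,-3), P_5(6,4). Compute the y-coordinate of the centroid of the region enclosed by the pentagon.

187/186

Apply the surveyor's formula. First the cross-terms c_i = x_i·y_{i+1} − x_{i+1}·y_i:
  3, 2, 11, 22, 24  ⇒  2A = 62, A = 31.
Then Σ (y_i + y_{i+1})·c_i = 187, so ȳ = 187 / (6·31) = 187/186.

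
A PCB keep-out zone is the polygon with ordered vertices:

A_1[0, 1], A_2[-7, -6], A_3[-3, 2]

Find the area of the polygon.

14

Cross-terms: 7, -32, -3  ⇒  Σ = -28
Area = |Σ|/2 = 14.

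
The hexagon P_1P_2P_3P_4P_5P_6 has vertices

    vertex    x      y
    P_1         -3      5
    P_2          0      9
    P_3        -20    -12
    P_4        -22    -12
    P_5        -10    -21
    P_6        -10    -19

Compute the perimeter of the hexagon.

|P_1P_2| = √((3)² + (4)²) = √25 = 5
|P_2P_3| = √((-20)² + (-21)²) = √841 = 29
|P_3P_4| = √((-2)² + (0)²) = √4 = 2
|P_4P_5| = √((12)² + (-9)²) = √225 = 15
|P_5P_6| = √((0)² + (2)²) = √4 = 2
|P_6P_1| = √((7)² + (24)²) = √625 = 25
Perimeter = 5 + 29 + 2 + 15 + 2 + 25 = 78.

78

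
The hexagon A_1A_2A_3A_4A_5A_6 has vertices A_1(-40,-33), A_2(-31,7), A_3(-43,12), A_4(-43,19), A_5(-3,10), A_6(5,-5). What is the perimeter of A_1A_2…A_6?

|A_1A_2| = √((9)² + (40)²) = √1681 = 41
|A_2A_3| = √((-12)² + (5)²) = √169 = 13
|A_3A_4| = √((0)² + (7)²) = √49 = 7
|A_4A_5| = √((40)² + (-9)²) = √1681 = 41
|A_5A_6| = √((8)² + (-15)²) = √289 = 17
|A_6A_1| = √((-45)² + (-28)²) = √2809 = 53
Perimeter = 41 + 13 + 7 + 41 + 17 + 53 = 172.

172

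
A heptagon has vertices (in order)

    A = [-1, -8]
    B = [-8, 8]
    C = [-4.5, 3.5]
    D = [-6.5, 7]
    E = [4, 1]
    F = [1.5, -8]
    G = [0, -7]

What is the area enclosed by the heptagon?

79.125

Apply the surveyor's formula: 2A = Σ (x_i·y_{i+1} − x_{i+1}·y_i), indices taken mod 7.
Σ = (-72) + (8) + (-8.75) + (-34.5) + (-33.5) + (-10.5) + (-7) = -158.25
Area = |Σ|/2 = 79.125.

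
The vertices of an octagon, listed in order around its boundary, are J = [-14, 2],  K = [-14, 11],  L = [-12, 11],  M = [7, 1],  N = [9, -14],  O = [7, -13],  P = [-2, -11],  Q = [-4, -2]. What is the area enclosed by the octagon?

Apply the shoelace (surveyor's) formula: 2A = Σ (x_i·y_{i+1} − x_{i+1}·y_i), indices taken mod 8.
J→K: (-14)(11) − (-14)(2) = -126
K→L: (-14)(11) − (-12)(11) = -22
L→M: (-12)(1) − (7)(11) = -89
M→N: (7)(-14) − (9)(1) = -107
N→O: (9)(-13) − (7)(-14) = -19
O→P: (7)(-11) − (-2)(-13) = -103
P→Q: (-2)(-2) − (-4)(-11) = -40
Q→J: (-4)(2) − (-14)(-2) = -36
Σ = -542
Area = |Σ|/2 = 271.

271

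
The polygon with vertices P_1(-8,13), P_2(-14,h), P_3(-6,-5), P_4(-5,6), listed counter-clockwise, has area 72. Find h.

The doubled signed area Σ (x_i y_{i+1} − x_{i+1} y_i) is linear in h.
With h=0 it equals 174; the coefficient of h is -2 (from the two edges through P_2).
So -2·h + 174 = 2·72 = 144 ⇒ h = 15.

15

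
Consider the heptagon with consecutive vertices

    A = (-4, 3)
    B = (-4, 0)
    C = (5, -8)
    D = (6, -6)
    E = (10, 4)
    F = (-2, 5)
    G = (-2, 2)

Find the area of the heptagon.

Apply Gauss's area formula: 2A = Σ (x_i·y_{i+1} − x_{i+1}·y_i), indices taken mod 7.
Σ = (12) + (32) + (18) + (84) + (58) + (6) + (2) = 212
Area = |Σ|/2 = 106.

106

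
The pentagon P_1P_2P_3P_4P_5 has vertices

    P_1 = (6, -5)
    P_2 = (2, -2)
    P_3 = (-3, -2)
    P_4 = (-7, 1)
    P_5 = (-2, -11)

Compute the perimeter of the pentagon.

38

|P_1P_2| = √((-4)² + (3)²) = √25 = 5
|P_2P_3| = √((-5)² + (0)²) = √25 = 5
|P_3P_4| = √((-4)² + (3)²) = √25 = 5
|P_4P_5| = √((5)² + (-12)²) = √169 = 13
|P_5P_1| = √((8)² + (6)²) = √100 = 10
Perimeter = 5 + 5 + 5 + 13 + 10 = 38.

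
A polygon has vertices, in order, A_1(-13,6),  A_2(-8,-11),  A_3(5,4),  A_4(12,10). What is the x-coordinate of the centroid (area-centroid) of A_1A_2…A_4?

Apply the shoelace formula. First the cross-terms c_i = x_i·y_{i+1} − x_{i+1}·y_i:
  191, 23, 2, 202  ⇒  2A = 418, A = 209.
Then Σ (x_i + x_{i+1})·c_i = -4248, so x̄ = -4248 / (6·209) = -708/209.

-708/209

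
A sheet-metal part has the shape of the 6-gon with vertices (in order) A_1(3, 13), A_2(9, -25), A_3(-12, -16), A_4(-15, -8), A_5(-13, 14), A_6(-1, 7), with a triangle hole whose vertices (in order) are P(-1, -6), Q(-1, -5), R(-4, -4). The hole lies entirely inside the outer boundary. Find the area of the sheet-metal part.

Outer boundary:
Apply the shoelace (surveyor's) formula: 2A = Σ (x_i·y_{i+1} − x_{i+1}·y_i), indices taken mod 6.
Σ = (-192) + (-444) + (-144) + (-314) + (-77) + (-34) = -1205
Area = |Σ|/2 = 602.5.
Hole:
Cross-terms: -1, -16, 20  ⇒  Σ = 3
Area = |Σ|/2 = 1.5.
Net area = 602.5 − 1.5 = 601.

601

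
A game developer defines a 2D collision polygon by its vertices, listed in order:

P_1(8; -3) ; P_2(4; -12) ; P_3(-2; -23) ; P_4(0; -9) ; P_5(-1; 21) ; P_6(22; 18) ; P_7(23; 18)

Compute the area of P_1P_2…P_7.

451

Cross-terms: -84, -116, 18, -9, -480, -18, -213  ⇒  Σ = -902
Area = |Σ|/2 = 451.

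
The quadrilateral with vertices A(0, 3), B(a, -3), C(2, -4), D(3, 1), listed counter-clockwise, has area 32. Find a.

-5

The doubled signed area Σ (x_i y_{i+1} − x_{i+1} y_i) is linear in a.
With a=0 it equals 29; the coefficient of a is -7 (from the two edges through B).
So -7·a + 29 = 2·32 = 64 ⇒ a = -5.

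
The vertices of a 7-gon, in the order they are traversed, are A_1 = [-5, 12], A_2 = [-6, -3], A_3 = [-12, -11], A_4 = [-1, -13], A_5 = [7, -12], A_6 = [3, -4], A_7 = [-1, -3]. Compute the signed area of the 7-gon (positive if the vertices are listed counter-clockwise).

166.5

Apply the surveyor's formula: 2A = Σ (x_i·y_{i+1} − x_{i+1}·y_i), indices taken mod 7.
A_1→A_2: (-5)(-3) − (-6)(12) = 87
A_2→A_3: (-6)(-11) − (-12)(-3) = 30
A_3→A_4: (-12)(-13) − (-1)(-11) = 145
A_4→A_5: (-1)(-12) − (7)(-13) = 103
A_5→A_6: (7)(-4) − (3)(-12) = 8
A_6→A_7: (3)(-3) − (-1)(-4) = -13
A_7→A_1: (-1)(12) − (-5)(-3) = -27
Σ = 333
Signed area = Σ/2 = 166.5 (positive ⇒ counter-clockwise traversal).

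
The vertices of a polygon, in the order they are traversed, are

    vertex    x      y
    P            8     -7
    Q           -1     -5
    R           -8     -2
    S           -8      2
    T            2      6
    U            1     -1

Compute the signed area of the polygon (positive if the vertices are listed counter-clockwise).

Cross-terms: -47, -38, -32, -52, -8, 1  ⇒  Σ = -176
Signed area = Σ/2 = -88 (negative ⇒ clockwise traversal).

-88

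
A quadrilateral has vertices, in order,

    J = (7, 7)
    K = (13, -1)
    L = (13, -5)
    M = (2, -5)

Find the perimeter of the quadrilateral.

38

|JK| = √((6)² + (-8)²) = √100 = 10
|KL| = √((0)² + (-4)²) = √16 = 4
|LM| = √((-11)² + (0)²) = √121 = 11
|MJ| = √((5)² + (12)²) = √169 = 13
Perimeter = 10 + 4 + 11 + 13 = 38.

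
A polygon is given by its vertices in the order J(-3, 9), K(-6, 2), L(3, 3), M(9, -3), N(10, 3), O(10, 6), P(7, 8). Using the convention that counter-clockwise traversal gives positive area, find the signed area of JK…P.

100

Apply the shoelace formula: 2A = Σ (x_i·y_{i+1} − x_{i+1}·y_i), indices taken mod 7.
J→K: (-3)(2) − (-6)(9) = 48
K→L: (-6)(3) − (3)(2) = -24
L→M: (3)(-3) − (9)(3) = -36
M→N: (9)(3) − (10)(-3) = 57
N→O: (10)(6) − (10)(3) = 30
O→P: (10)(8) − (7)(6) = 38
P→J: (7)(9) − (-3)(8) = 87
Σ = 200
Signed area = Σ/2 = 100 (positive ⇒ counter-clockwise traversal).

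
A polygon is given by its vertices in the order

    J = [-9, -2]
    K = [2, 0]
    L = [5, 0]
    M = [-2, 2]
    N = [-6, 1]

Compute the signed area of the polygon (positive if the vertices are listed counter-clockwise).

Apply the shoelace (surveyor's) formula: 2A = Σ (x_i·y_{i+1} − x_{i+1}·y_i), indices taken mod 5.
Σ = (4) + (0) + (10) + (10) + (21) = 45
Signed area = Σ/2 = 22.5 (positive ⇒ counter-clockwise traversal).

22.5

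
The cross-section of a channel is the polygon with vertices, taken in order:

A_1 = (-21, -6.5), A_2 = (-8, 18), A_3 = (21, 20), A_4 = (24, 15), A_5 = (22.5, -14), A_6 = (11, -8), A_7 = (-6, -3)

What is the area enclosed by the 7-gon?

A_1→A_2: (-21)(18) − (-8)(-6.5) = -430
A_2→A_3: (-8)(20) − (21)(18) = -538
A_3→A_4: (21)(15) − (24)(20) = -165
A_4→A_5: (24)(-14) − (22.5)(15) = -673.5
A_5→A_6: (22.5)(-8) − (11)(-14) = -26
A_6→A_7: (11)(-3) − (-6)(-8) = -81
A_7→A_1: (-6)(-6.5) − (-21)(-3) = -24
Σ = -1937.5
Area = |Σ|/2 = 968.75.

968.75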